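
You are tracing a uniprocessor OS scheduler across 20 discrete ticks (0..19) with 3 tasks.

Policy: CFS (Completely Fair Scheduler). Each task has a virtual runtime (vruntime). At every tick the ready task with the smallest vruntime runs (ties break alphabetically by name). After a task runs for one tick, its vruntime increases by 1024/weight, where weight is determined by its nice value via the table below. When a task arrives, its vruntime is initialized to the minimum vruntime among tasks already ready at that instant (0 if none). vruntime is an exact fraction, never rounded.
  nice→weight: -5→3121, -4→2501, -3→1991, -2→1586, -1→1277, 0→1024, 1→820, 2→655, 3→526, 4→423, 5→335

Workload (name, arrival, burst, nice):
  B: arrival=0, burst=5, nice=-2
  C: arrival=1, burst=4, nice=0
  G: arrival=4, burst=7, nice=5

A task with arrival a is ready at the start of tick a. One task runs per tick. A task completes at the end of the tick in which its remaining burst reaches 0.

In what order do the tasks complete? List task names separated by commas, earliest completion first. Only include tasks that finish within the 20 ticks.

t=0: vr[B=0] → run B
t=1: vr[B=512/793 C=512/793] → run B
t=2: vr[B=1024/793 C=512/793] → run C
t=3: vr[B=1024/793 C=1305/793] → run B
t=4: vr[B=1536/793 C=1305/793 G=1305/793] → run C
t=5: vr[B=1536/793 C=2098/793 G=1305/793] → run G
t=6: vr[B=1536/793 C=2098/793 G=1249207/265655] → run B
t=7: vr[B=2048/793 C=2098/793 G=1249207/265655] → run B
t=8: vr[C=2098/793 G=1249207/265655] → run C
t=9: vr[C=2891/793 G=1249207/265655] → run C
t=10: vr[G=1249207/265655] → run G
t=11: vr[G=2061239/265655] → run G
t=12: vr[G=2873271/265655] → run G
t=13: vr[G=3685303/265655] → run G
t=14: vr[G=899467/53131] → run G
t=15: vr[G=5309367/265655] → run G
t=16: (idle)
t=17: (idle)
t=18: (idle)
t=19: (idle)

completion order = B, C, G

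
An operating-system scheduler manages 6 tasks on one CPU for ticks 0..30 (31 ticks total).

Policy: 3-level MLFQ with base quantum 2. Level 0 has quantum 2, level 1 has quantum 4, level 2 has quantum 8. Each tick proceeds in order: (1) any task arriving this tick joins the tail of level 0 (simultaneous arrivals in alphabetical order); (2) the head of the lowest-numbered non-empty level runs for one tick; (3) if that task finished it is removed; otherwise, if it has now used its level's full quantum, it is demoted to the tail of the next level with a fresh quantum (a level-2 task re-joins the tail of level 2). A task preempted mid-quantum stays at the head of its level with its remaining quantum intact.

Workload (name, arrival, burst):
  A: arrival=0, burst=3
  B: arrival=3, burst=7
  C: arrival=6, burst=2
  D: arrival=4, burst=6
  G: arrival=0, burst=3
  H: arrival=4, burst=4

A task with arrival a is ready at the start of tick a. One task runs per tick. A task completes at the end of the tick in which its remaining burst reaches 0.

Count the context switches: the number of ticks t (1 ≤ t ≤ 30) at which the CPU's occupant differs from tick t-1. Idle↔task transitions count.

t=0: L0/L1/L2 = AG/-/- → run A
t=1: L0/L1/L2 = AG/-/- → run A
t=2: L0/L1/L2 = G/A/- → run G
t=3: L0/L1/L2 = GB/A/- → run G
t=4: L0/L1/L2 = BDH/AG/- → run B
t=5: L0/L1/L2 = BDH/AG/- → run B
t=6: L0/L1/L2 = DHC/AGB/- → run D
t=7: L0/L1/L2 = DHC/AGB/- → run D
t=8: L0/L1/L2 = HC/AGBD/- → run H
t=9: L0/L1/L2 = HC/AGBD/- → run H
t=10: L0/L1/L2 = C/AGBDH/- → run C
t=11: L0/L1/L2 = C/AGBDH/- → run C
t=12: L0/L1/L2 = -/AGBDH/- → run A
t=13: L0/L1/L2 = -/GBDH/- → run G
t=14: L0/L1/L2 = -/BDH/- → run B
t=15: L0/L1/L2 = -/BDH/- → run B
t=16: L0/L1/L2 = -/BDH/- → run B
t=17: L0/L1/L2 = -/BDH/- → run B
t=18: L0/L1/L2 = -/DH/B → run D
t=19: L0/L1/L2 = -/DH/B → run D
t=20: L0/L1/L2 = -/DH/B → run D
t=21: L0/L1/L2 = -/DH/B → run D
t=22: L0/L1/L2 = -/H/B → run H
t=23: L0/L1/L2 = -/H/B → run H
t=24: L0/L1/L2 = -/-/B → run B
t=25: (idle)
t=26: (idle)
t=27: (idle)
t=28: (idle)
t=29: (idle)
t=30: (idle)

context switches = 12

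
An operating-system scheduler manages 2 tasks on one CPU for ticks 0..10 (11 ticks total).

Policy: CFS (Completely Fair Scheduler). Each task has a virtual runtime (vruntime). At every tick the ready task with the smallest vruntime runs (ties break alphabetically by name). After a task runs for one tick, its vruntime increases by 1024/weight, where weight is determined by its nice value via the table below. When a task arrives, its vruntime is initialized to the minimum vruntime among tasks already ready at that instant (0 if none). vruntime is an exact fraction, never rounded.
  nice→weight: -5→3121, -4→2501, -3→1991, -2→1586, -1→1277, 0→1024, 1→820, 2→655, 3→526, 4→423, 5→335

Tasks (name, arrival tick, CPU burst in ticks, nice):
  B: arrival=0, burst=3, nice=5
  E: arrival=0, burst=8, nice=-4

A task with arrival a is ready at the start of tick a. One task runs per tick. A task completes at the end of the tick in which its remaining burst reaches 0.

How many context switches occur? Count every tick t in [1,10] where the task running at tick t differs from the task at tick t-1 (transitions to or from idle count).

context switches = 2

t=0: vr[B=0 E=0] → run B
t=1: vr[B=1024/335 E=0] → run E
t=2: vr[B=1024/335 E=1024/2501] → run E
t=3: vr[B=1024/335 E=2048/2501] → run E
t=4: vr[B=1024/335 E=3072/2501] → run E
t=5: vr[B=1024/335 E=4096/2501] → run E
t=6: vr[B=1024/335 E=5120/2501] → run E
t=7: vr[B=1024/335 E=6144/2501] → run E
t=8: vr[B=1024/335 E=7168/2501] → run E
t=9: vr[B=1024/335] → run B
t=10: vr[B=2048/335] → run B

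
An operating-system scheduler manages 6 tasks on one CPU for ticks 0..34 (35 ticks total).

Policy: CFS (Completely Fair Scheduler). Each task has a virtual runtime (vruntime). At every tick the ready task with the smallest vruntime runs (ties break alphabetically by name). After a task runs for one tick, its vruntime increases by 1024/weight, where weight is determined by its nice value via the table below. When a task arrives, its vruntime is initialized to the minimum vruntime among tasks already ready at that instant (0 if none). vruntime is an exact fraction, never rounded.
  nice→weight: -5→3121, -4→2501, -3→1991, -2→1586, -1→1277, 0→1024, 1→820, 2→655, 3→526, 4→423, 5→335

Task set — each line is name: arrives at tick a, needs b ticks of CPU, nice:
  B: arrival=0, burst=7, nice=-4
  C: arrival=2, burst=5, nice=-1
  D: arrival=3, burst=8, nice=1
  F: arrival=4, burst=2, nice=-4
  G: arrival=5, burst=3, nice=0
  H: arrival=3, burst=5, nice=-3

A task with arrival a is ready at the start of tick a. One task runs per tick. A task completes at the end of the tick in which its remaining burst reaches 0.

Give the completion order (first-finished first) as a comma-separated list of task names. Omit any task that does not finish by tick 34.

completion order = F, B, G, H, C, D

t=0: vr[B=0] → run B
t=1: vr[B=1024/2501] → run B
t=2: vr[B=2048/2501 C=2048/2501] → run B
t=3: vr[B=3072/2501 C=2048/2501 D=2048/2501 H=2048/2501] → run C
t=4: vr[B=3072/2501 C=5176320/3193777 D=2048/2501 F=2048/2501 H=2048/2501] → run D
t=5: vr[B=3072/2501 C=5176320/3193777 D=25856/12505 F=2048/2501 G=2048/2501 H=2048/2501] → run F
t=6: vr[B=3072/2501 C=5176320/3193777 D=25856/12505 F=3072/2501 G=2048/2501 H=2048/2501] → run G
t=7: vr[B=3072/2501 C=5176320/3193777 D=25856/12505 F=3072/2501 G=4549/2501 H=2048/2501] → run H
t=8: vr[B=3072/2501 C=5176320/3193777 D=25856/12505 F=3072/2501 G=4549/2501 H=6638592/4979491] → run B
t=9: vr[B=4096/2501 C=5176320/3193777 D=25856/12505 F=3072/2501 G=4549/2501 H=6638592/4979491] → run F
t=10: vr[B=4096/2501 C=5176320/3193777 D=25856/12505 G=4549/2501 H=6638592/4979491] → run H
t=11: vr[B=4096/2501 C=5176320/3193777 D=25856/12505 G=4549/2501 H=9199616/4979491] → run C
t=12: vr[B=4096/2501 C=7737344/3193777 D=25856/12505 G=4549/2501 H=9199616/4979491] → run B
t=13: vr[B=5120/2501 C=7737344/3193777 D=25856/12505 G=4549/2501 H=9199616/4979491] → run G
t=14: vr[B=5120/2501 C=7737344/3193777 D=25856/12505 G=7050/2501 H=9199616/4979491] → run H
t=15: vr[B=5120/2501 C=7737344/3193777 D=25856/12505 G=7050/2501 H=11760640/4979491] → run B
t=16: vr[B=6144/2501 C=7737344/3193777 D=25856/12505 G=7050/2501 H=11760640/4979491] → run D
t=17: vr[B=6144/2501 C=7737344/3193777 D=41472/12505 G=7050/2501 H=11760640/4979491] → run H
t=18: vr[B=6144/2501 C=7737344/3193777 D=41472/12505 G=7050/2501 H=14321664/4979491] → run C
t=19: vr[B=6144/2501 C=10298368/3193777 D=41472/12505 G=7050/2501 H=14321664/4979491] → run B
t=20: vr[C=10298368/3193777 D=41472/12505 G=7050/2501 H=14321664/4979491] → run G
t=21: vr[C=10298368/3193777 D=41472/12505 H=14321664/4979491] → run H
t=22: vr[C=10298368/3193777 D=41472/12505] → run C
t=23: vr[C=12859392/3193777 D=41472/12505] → run D
t=24: vr[C=12859392/3193777 D=57088/12505] → run C
t=25: vr[D=57088/12505] → run D
t=26: vr[D=72704/12505] → run D
t=27: vr[D=17664/2501] → run D
t=28: vr[D=103936/12505] → run D
t=29: vr[D=119552/12505] → run D
t=30: (idle)
t=31: (idle)
t=32: (idle)
t=33: (idle)
t=34: (idle)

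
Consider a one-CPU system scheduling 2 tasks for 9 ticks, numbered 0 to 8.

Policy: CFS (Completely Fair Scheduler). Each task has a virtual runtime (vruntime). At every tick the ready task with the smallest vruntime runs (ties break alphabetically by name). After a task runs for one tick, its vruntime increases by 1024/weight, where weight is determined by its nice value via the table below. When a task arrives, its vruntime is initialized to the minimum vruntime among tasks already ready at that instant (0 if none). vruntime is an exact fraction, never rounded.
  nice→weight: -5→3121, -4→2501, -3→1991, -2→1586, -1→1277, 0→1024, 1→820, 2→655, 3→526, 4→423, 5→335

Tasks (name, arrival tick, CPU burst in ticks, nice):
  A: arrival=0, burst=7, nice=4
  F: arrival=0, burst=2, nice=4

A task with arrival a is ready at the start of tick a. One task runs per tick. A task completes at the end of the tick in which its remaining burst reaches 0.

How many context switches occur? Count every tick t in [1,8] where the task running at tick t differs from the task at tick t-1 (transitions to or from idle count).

t=0: vr[A=0 F=0] → run A
t=1: vr[A=1024/423 F=0] → run F
t=2: vr[A=1024/423 F=1024/423] → run A
t=3: vr[A=2048/423 F=1024/423] → run F
t=4: vr[A=2048/423] → run A
t=5: vr[A=1024/141] → run A
t=6: vr[A=4096/423] → run A
t=7: vr[A=5120/423] → run A
t=8: vr[A=2048/141] → run A

context switches = 4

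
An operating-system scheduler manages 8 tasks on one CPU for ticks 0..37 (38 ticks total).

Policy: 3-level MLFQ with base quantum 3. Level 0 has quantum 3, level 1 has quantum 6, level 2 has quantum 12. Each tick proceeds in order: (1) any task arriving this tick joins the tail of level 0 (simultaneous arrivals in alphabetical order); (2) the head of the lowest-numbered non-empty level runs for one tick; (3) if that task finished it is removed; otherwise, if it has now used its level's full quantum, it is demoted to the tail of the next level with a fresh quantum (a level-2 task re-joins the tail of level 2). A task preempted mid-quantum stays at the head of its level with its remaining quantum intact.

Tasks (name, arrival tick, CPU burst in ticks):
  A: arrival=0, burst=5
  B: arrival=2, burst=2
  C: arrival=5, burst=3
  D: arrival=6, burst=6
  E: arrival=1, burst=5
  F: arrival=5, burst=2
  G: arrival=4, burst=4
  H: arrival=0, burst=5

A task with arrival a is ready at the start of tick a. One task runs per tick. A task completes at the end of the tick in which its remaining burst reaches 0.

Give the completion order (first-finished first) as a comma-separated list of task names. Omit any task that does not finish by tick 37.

completion order = B, C, F, A, H, E, G, D

t=0: L0/L1/L2 = AH/-/- → run A
t=1: L0/L1/L2 = AHE/-/- → run A
t=2: L0/L1/L2 = AHEB/-/- → run A
t=3: L0/L1/L2 = HEB/A/- → run H
t=4: L0/L1/L2 = HEBG/A/- → run H
t=5: L0/L1/L2 = HEBGCF/A/- → run H
t=6: L0/L1/L2 = EBGCFD/AH/- → run E
t=7: L0/L1/L2 = EBGCFD/AH/- → run E
t=8: L0/L1/L2 = EBGCFD/AH/- → run E
t=9: L0/L1/L2 = BGCFD/AHE/- → run B
t=10: L0/L1/L2 = BGCFD/AHE/- → run B
t=11: L0/L1/L2 = GCFD/AHE/- → run G
t=12: L0/L1/L2 = GCFD/AHE/- → run G
t=13: L0/L1/L2 = GCFD/AHE/- → run G
t=14: L0/L1/L2 = CFD/AHEG/- → run C
t=15: L0/L1/L2 = CFD/AHEG/- → run C
t=16: L0/L1/L2 = CFD/AHEG/- → run C
t=17: L0/L1/L2 = FD/AHEG/- → run F
t=18: L0/L1/L2 = FD/AHEG/- → run F
t=19: L0/L1/L2 = D/AHEG/- → run D
t=20: L0/L1/L2 = D/AHEG/- → run D
t=21: L0/L1/L2 = D/AHEG/- → run D
t=22: L0/L1/L2 = -/AHEGD/- → run A
t=23: L0/L1/L2 = -/AHEGD/- → run A
t=24: L0/L1/L2 = -/HEGD/- → run H
t=25: L0/L1/L2 = -/HEGD/- → run H
t=26: L0/L1/L2 = -/EGD/- → run E
t=27: L0/L1/L2 = -/EGD/- → run E
t=28: L0/L1/L2 = -/GD/- → run G
t=29: L0/L1/L2 = -/D/- → run D
t=30: L0/L1/L2 = -/D/- → run D
t=31: L0/L1/L2 = -/D/- → run D
t=32: (idle)
t=33: (idle)
t=34: (idle)
t=35: (idle)
t=36: (idle)
t=37: (idle)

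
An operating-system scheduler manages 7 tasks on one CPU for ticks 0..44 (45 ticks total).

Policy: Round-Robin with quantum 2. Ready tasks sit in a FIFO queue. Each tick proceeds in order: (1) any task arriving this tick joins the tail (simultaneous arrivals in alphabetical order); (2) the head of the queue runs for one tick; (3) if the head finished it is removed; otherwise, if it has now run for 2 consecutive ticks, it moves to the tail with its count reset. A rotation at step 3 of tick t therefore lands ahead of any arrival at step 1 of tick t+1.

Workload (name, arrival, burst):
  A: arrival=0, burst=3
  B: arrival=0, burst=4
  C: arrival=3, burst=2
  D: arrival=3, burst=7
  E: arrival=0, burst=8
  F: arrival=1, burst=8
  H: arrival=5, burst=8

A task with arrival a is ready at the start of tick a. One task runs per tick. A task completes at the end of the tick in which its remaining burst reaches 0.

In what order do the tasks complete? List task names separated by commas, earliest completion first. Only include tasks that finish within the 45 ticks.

completion order = A, C, B, E, F, D, H

t=0: queue=[A,B,E] q_used=0 → run A
t=1: queue=[A,B,E,F] q_used=1 → run A
t=2: queue=[B,E,F,A] q_used=0 → run B
t=3: queue=[B,E,F,A,C,D] q_used=1 → run B
t=4: queue=[E,F,A,C,D,B] q_used=0 → run E
t=5: queue=[E,F,A,C,D,B,H] q_used=1 → run E
t=6: queue=[F,A,C,D,B,H,E] q_used=0 → run F
t=7: queue=[F,A,C,D,B,H,E] q_used=1 → run F
t=8: queue=[A,C,D,B,H,E,F] q_used=0 → run A
t=9: queue=[C,D,B,H,E,F] q_used=0 → run C
t=10: queue=[C,D,B,H,E,F] q_used=1 → run C
t=11: queue=[D,B,H,E,F] q_used=0 → run D
t=12: queue=[D,B,H,E,F] q_used=1 → run D
t=13: queue=[B,H,E,F,D] q_used=0 → run B
t=14: queue=[B,H,E,F,D] q_used=1 → run B
t=15: queue=[H,E,F,D] q_used=0 → run H
t=16: queue=[H,E,F,D] q_used=1 → run H
t=17: queue=[E,F,D,H] q_used=0 → run E
t=18: queue=[E,F,D,H] q_used=1 → run E
t=19: queue=[F,D,H,E] q_used=0 → run F
t=20: queue=[F,D,H,E] q_used=1 → run F
t=21: queue=[D,H,E,F] q_used=0 → run D
t=22: queue=[D,H,E,F] q_used=1 → run D
t=23: queue=[H,E,F,D] q_used=0 → run H
t=24: queue=[H,E,F,D] q_used=1 → run H
t=25: queue=[E,F,D,H] q_used=0 → run E
t=26: queue=[E,F,D,H] q_used=1 → run E
t=27: queue=[F,D,H,E] q_used=0 → run F
t=28: queue=[F,D,H,E] q_used=1 → run F
t=29: queue=[D,H,E,F] q_used=0 → run D
t=30: queue=[D,H,E,F] q_used=1 → run D
t=31: queue=[H,E,F,D] q_used=0 → run H
t=32: queue=[H,E,F,D] q_used=1 → run H
t=33: queue=[E,F,D,H] q_used=0 → run E
t=34: queue=[E,F,D,H] q_used=1 → run E
t=35: queue=[F,D,H] q_used=0 → run F
t=36: queue=[F,D,H] q_used=1 → run F
t=37: queue=[D,H] q_used=0 → run D
t=38: queue=[H] q_used=0 → run H
t=39: queue=[H] q_used=1 → run H
t=40: (idle)
t=41: (idle)
t=42: (idle)
t=43: (idle)
t=44: (idle)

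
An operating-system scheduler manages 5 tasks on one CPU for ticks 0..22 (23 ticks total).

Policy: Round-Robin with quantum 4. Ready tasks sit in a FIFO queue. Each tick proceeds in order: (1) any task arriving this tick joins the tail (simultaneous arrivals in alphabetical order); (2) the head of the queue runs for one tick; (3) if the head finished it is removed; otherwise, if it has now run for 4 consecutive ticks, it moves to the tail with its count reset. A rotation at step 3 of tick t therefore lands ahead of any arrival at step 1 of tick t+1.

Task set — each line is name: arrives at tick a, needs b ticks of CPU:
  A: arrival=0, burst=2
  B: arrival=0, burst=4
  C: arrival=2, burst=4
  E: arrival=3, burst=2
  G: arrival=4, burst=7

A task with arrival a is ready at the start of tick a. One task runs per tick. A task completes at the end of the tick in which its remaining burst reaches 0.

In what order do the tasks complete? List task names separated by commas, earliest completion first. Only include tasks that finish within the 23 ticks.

completion order = A, B, C, E, G

t=0: queue=[A,B] q_used=0 → run A
t=1: queue=[A,B] q_used=1 → run A
t=2: queue=[B,C] q_used=0 → run B
t=3: queue=[B,C,E] q_used=1 → run B
t=4: queue=[B,C,E,G] q_used=2 → run B
t=5: queue=[B,C,E,G] q_used=3 → run B
t=6: queue=[C,E,G] q_used=0 → run C
t=7: queue=[C,E,G] q_used=1 → run C
t=8: queue=[C,E,G] q_used=2 → run C
t=9: queue=[C,E,G] q_used=3 → run C
t=10: queue=[E,G] q_used=0 → run E
t=11: queue=[E,G] q_used=1 → run E
t=12: queue=[G] q_used=0 → run G
t=13: queue=[G] q_used=1 → run G
t=14: queue=[G] q_used=2 → run G
t=15: queue=[G] q_used=3 → run G
t=16: queue=[G] q_used=0 → run G
t=17: queue=[G] q_used=1 → run G
t=18: queue=[G] q_used=2 → run G
t=19: (idle)
t=20: (idle)
t=21: (idle)
t=22: (idle)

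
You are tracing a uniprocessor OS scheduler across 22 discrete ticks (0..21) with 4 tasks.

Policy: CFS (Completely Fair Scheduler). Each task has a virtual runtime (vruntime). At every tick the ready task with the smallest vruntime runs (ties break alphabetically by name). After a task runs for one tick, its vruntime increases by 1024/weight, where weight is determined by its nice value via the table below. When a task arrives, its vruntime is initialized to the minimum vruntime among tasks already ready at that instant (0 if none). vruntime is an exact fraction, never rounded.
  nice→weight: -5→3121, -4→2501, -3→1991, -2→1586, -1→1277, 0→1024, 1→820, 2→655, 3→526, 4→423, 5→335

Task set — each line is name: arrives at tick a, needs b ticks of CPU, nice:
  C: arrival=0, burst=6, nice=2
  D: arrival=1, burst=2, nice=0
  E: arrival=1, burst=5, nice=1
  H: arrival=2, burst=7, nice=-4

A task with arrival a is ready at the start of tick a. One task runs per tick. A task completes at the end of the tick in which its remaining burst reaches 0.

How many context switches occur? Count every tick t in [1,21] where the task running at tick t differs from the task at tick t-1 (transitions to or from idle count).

context switches = 15

t=0: vr[C=0] → run C
t=1: vr[C=1024/655 D=1024/655 E=1024/655] → run C
t=2: vr[C=2048/655 D=1024/655 E=1024/655 H=1024/655] → run D
t=3: vr[C=2048/655 D=1679/655 E=1024/655 H=1024/655] → run E
t=4: vr[C=2048/655 D=1679/655 E=15104/5371 H=1024/655] → run H
t=5: vr[C=2048/655 D=1679/655 E=15104/5371 H=3231744/1638155] → run H
t=6: vr[C=2048/655 D=1679/655 E=15104/5371 H=3902464/1638155] → run H
t=7: vr[C=2048/655 D=1679/655 E=15104/5371 H=4573184/1638155] → run D
t=8: vr[C=2048/655 E=15104/5371 H=4573184/1638155] → run H
t=9: vr[C=2048/655 E=15104/5371 H=5243904/1638155] → run E
t=10: vr[C=2048/655 E=109056/26855 H=5243904/1638155] → run C
t=11: vr[C=3072/655 E=109056/26855 H=5243904/1638155] → run H
t=12: vr[C=3072/655 E=109056/26855 H=5914624/1638155] → run H
t=13: vr[C=3072/655 E=109056/26855 H=6585344/1638155] → run H
t=14: vr[C=3072/655 E=109056/26855] → run E
t=15: vr[C=3072/655 E=142592/26855] → run C
t=16: vr[C=4096/655 E=142592/26855] → run E
t=17: vr[C=4096/655 E=176128/26855] → run C
t=18: vr[C=1024/131 E=176128/26855] → run E
t=19: vr[C=1024/131] → run C
t=20: (idle)
t=21: (idle)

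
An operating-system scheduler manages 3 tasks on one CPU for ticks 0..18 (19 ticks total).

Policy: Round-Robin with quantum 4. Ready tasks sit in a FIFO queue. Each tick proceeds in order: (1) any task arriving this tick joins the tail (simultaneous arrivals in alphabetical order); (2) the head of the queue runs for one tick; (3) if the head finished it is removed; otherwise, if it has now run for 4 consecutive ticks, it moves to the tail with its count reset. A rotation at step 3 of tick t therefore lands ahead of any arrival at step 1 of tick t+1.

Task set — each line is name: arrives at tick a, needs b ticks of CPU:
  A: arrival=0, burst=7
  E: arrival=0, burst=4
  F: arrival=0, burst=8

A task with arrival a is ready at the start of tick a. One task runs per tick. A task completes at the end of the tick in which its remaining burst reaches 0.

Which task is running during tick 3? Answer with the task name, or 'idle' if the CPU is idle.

running at tick 3 = A

t=0: queue=[A,E,F] q_used=0 → run A
t=1: queue=[A,E,F] q_used=1 → run A
t=2: queue=[A,E,F] q_used=2 → run A
t=3: queue=[A,E,F] q_used=3 → run A
t=4: queue=[E,F,A] q_used=0 → run E
t=5: queue=[E,F,A] q_used=1 → run E
t=6: queue=[E,F,A] q_used=2 → run E
t=7: queue=[E,F,A] q_used=3 → run E
t=8: queue=[F,A] q_used=0 → run F
t=9: queue=[F,A] q_used=1 → run F
t=10: queue=[F,A] q_used=2 → run F
t=11: queue=[F,A] q_used=3 → run F
t=12: queue=[A,F] q_used=0 → run A
t=13: queue=[A,F] q_used=1 → run A
t=14: queue=[A,F] q_used=2 → run A
t=15: queue=[F] q_used=0 → run F
t=16: queue=[F] q_used=1 → run F
t=17: queue=[F] q_used=2 → run F
t=18: queue=[F] q_used=3 → run F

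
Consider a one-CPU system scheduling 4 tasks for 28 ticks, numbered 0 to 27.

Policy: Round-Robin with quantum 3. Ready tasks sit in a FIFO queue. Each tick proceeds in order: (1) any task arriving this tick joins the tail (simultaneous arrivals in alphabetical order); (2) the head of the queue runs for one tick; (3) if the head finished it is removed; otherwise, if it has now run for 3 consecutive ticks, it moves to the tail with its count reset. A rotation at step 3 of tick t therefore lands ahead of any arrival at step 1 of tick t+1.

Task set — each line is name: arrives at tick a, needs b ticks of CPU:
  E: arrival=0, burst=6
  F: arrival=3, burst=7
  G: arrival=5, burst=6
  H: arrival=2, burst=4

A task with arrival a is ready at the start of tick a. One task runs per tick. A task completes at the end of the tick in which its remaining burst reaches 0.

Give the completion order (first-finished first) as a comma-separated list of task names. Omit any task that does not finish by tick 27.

completion order = E, H, G, F

t=0: queue=[E] q_used=0 → run E
t=1: queue=[E] q_used=1 → run E
t=2: queue=[E,H] q_used=2 → run E
t=3: queue=[H,E,F] q_used=0 → run H
t=4: queue=[H,E,F] q_used=1 → run H
t=5: queue=[H,E,F,G] q_used=2 → run H
t=6: queue=[E,F,G,H] q_used=0 → run E
t=7: queue=[E,F,G,H] q_used=1 → run E
t=8: queue=[E,F,G,H] q_used=2 → run E
t=9: queue=[F,G,H] q_used=0 → run F
t=10: queue=[F,G,H] q_used=1 → run F
t=11: queue=[F,G,H] q_used=2 → run F
t=12: queue=[G,H,F] q_used=0 → run G
t=13: queue=[G,H,F] q_used=1 → run G
t=14: queue=[G,H,F] q_used=2 → run G
t=15: queue=[H,F,G] q_used=0 → run H
t=16: queue=[F,G] q_used=0 → run F
t=17: queue=[F,G] q_used=1 → run F
t=18: queue=[F,G] q_used=2 → run F
t=19: queue=[G,F] q_used=0 → run G
t=20: queue=[G,F] q_used=1 → run G
t=21: queue=[G,F] q_used=2 → run G
t=22: queue=[F] q_used=0 → run F
t=23: (idle)
t=24: (idle)
t=25: (idle)
t=26: (idle)
t=27: (idle)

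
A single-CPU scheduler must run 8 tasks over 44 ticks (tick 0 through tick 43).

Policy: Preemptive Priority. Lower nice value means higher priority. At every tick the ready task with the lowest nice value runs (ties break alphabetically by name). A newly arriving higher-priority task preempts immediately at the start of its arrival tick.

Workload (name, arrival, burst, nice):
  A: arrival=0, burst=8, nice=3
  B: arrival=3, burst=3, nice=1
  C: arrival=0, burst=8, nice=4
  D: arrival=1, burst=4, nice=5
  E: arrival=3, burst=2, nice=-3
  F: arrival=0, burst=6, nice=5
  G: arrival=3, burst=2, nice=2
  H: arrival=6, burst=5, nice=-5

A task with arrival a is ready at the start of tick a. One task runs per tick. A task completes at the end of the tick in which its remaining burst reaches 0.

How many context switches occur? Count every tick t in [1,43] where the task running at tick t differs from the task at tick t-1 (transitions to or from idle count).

t=0: ready={A,C,F} → run A
t=1: ready={A,C,D,F} → run A
t=2: ready={A,C,D,F} → run A
t=3: ready={A,B,C,D,E,F,G} → run E
t=4: ready={A,B,C,D,E,F,G} → run E
t=5: ready={A,B,C,D,F,G} → run B
t=6: ready={A,B,C,D,F,G,H} → run H
t=7: ready={A,B,C,D,F,G,H} → run H
t=8: ready={A,B,C,D,F,G,H} → run H
t=9: ready={A,B,C,D,F,G,H} → run H
t=10: ready={A,B,C,D,F,G,H} → run H
t=11: ready={A,B,C,D,F,G} → run B
t=12: ready={A,B,C,D,F,G} → run B
t=13: ready={A,C,D,F,G} → run G
t=14: ready={A,C,D,F,G} → run G
t=15: ready={A,C,D,F} → run A
t=16: ready={A,C,D,F} → run A
t=17: ready={A,C,D,F} → run A
t=18: ready={A,C,D,F} → run A
t=19: ready={A,C,D,F} → run A
t=20: ready={C,D,F} → run C
t=21: ready={C,D,F} → run C
t=22: ready={C,D,F} → run C
t=23: ready={C,D,F} → run C
t=24: ready={C,D,F} → run C
t=25: ready={C,D,F} → run C
t=26: ready={C,D,F} → run C
t=27: ready={C,D,F} → run C
t=28: ready={D,F} → run D
t=29: ready={D,F} → run D
t=30: ready={D,F} → run D
t=31: ready={D,F} → run D
t=32: ready={F} → run F
t=33: ready={F} → run F
t=34: ready={F} → run F
t=35: ready={F} → run F
t=36: ready={F} → run F
t=37: ready={F} → run F
t=38: (idle)
t=39: (idle)
t=40: (idle)
t=41: (idle)
t=42: (idle)
t=43: (idle)

context switches = 10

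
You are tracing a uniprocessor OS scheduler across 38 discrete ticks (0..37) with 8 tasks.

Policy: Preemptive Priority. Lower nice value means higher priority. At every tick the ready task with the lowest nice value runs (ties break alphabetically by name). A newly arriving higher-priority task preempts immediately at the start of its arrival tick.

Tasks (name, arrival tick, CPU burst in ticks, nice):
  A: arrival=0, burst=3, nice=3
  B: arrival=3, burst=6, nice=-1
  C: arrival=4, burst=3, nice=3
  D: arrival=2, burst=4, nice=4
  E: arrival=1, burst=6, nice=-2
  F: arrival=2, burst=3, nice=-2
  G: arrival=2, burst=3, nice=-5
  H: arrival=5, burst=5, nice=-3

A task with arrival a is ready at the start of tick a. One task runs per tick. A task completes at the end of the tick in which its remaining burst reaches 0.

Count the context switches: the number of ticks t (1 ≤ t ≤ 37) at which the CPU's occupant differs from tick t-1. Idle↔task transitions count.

context switches = 10

t=0: ready={A} → run A
t=1: ready={A,E} → run E
t=2: ready={A,D,E,F,G} → run G
t=3: ready={A,B,D,E,F,G} → run G
t=4: ready={A,B,C,D,E,F,G} → run G
t=5: ready={A,B,C,D,E,F,H} → run H
t=6: ready={A,B,C,D,E,F,H} → run H
t=7: ready={A,B,C,D,E,F,H} → run H
t=8: ready={A,B,C,D,E,F,H} → run H
t=9: ready={A,B,C,D,E,F,H} → run H
t=10: ready={A,B,C,D,E,F} → run E
t=11: ready={A,B,C,D,E,F} → run E
t=12: ready={A,B,C,D,E,F} → run E
t=13: ready={A,B,C,D,E,F} → run E
t=14: ready={A,B,C,D,E,F} → run E
t=15: ready={A,B,C,D,F} → run F
t=16: ready={A,B,C,D,F} → run F
t=17: ready={A,B,C,D,F} → run F
t=18: ready={A,B,C,D} → run B
t=19: ready={A,B,C,D} → run B
t=20: ready={A,B,C,D} → run B
t=21: ready={A,B,C,D} → run B
t=22: ready={A,B,C,D} → run B
t=23: ready={A,B,C,D} → run B
t=24: ready={A,C,D} → run A
t=25: ready={A,C,D} → run A
t=26: ready={C,D} → run C
t=27: ready={C,D} → run C
t=28: ready={C,D} → run C
t=29: ready={D} → run D
t=30: ready={D} → run D
t=31: ready={D} → run D
t=32: ready={D} → run D
t=33: (idle)
t=34: (idle)
t=35: (idle)
t=36: (idle)
t=37: (idle)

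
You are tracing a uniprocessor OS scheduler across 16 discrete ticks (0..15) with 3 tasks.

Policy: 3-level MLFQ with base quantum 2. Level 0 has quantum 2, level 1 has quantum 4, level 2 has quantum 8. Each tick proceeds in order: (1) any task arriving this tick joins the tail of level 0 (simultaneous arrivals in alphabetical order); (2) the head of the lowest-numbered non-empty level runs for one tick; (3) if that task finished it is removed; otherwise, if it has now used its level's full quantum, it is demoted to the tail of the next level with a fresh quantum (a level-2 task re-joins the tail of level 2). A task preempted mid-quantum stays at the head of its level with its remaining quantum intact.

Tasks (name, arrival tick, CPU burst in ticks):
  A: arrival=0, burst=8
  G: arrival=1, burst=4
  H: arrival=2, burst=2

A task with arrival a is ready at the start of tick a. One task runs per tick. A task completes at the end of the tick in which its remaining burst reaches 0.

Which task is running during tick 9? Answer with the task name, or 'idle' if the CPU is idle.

t=0: L0/L1/L2 = A/-/- → run A
t=1: L0/L1/L2 = AG/-/- → run A
t=2: L0/L1/L2 = GH/A/- → run G
t=3: L0/L1/L2 = GH/A/- → run G
t=4: L0/L1/L2 = H/AG/- → run H
t=5: L0/L1/L2 = H/AG/- → run H
t=6: L0/L1/L2 = -/AG/- → run A
t=7: L0/L1/L2 = -/AG/- → run A
t=8: L0/L1/L2 = -/AG/- → run A
t=9: L0/L1/L2 = -/AG/- → run A
t=10: L0/L1/L2 = -/G/A → run G
t=11: L0/L1/L2 = -/G/A → run G
t=12: L0/L1/L2 = -/-/A → run A
t=13: L0/L1/L2 = -/-/A → run A
t=14: (idle)
t=15: (idle)

running at tick 9 = A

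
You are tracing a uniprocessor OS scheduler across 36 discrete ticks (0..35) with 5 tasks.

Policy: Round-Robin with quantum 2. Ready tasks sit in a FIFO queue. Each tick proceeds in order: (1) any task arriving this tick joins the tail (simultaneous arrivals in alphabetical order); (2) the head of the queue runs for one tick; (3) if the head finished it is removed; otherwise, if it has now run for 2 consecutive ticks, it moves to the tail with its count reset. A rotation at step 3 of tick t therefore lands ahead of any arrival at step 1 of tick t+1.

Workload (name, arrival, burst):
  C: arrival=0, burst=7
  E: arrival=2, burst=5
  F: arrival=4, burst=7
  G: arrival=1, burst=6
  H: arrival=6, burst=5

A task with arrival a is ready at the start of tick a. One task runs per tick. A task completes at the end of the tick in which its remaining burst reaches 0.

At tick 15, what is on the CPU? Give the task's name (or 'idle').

t=0: queue=[C] q_used=0 → run C
t=1: queue=[C,G] q_used=1 → run C
t=2: queue=[G,C,E] q_used=0 → run G
t=3: queue=[G,C,E] q_used=1 → run G
t=4: queue=[C,E,G,F] q_used=0 → run C
t=5: queue=[C,E,G,F] q_used=1 → run C
t=6: queue=[E,G,F,C,H] q_used=0 → run E
t=7: queue=[E,G,F,C,H] q_used=1 → run E
t=8: queue=[G,F,C,H,E] q_used=0 → run G
t=9: queue=[G,F,C,H,E] q_used=1 → run G
t=10: queue=[F,C,H,E,G] q_used=0 → run F
t=11: queue=[F,C,H,E,G] q_used=1 → run F
t=12: queue=[C,H,E,G,F] q_used=0 → run C
t=13: queue=[C,H,E,G,F] q_used=1 → run C
t=14: queue=[H,E,G,F,C] q_used=0 → run H
t=15: queue=[H,E,G,F,C] q_used=1 → run H
t=16: queue=[E,G,F,C,H] q_used=0 → run E
t=17: queue=[E,G,F,C,H] q_used=1 → run E
t=18: queue=[G,F,C,H,E] q_used=0 → run G
t=19: queue=[G,F,C,H,E] q_used=1 → run G
t=20: queue=[F,C,H,E] q_used=0 → run F
t=21: queue=[F,C,H,E] q_used=1 → run F
t=22: queue=[C,H,E,F] q_used=0 → run C
t=23: queue=[H,E,F] q_used=0 → run H
t=24: queue=[H,E,F] q_used=1 → run H
t=25: queue=[E,F,H] q_used=0 → run E
t=26: queue=[F,H] q_used=0 → run F
t=27: queue=[F,H] q_used=1 → run F
t=28: queue=[H,F] q_used=0 → run H
t=29: queue=[F] q_used=0 → run F
t=30: (idle)
t=31: (idle)
t=32: (idle)
t=33: (idle)
t=34: (idle)
t=35: (idle)

running at tick 15 = H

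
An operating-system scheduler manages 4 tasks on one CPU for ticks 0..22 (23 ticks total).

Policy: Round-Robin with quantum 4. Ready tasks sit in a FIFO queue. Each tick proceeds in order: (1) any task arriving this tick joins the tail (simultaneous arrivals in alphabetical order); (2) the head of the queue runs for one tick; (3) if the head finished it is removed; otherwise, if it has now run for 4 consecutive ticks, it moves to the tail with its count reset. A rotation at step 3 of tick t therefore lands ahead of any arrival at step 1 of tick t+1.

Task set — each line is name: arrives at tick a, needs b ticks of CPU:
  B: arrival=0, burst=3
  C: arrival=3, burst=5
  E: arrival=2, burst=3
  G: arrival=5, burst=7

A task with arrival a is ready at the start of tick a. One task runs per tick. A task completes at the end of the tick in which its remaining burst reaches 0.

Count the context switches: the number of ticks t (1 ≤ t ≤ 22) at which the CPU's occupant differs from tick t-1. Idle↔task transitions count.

context switches = 6

t=0: queue=[B] q_used=0 → run B
t=1: queue=[B] q_used=1 → run B
t=2: queue=[B,E] q_used=2 → run B
t=3: queue=[E,C] q_used=0 → run E
t=4: queue=[E,C] q_used=1 → run E
t=5: queue=[E,C,G] q_used=2 → run E
t=6: queue=[C,G] q_used=0 → run C
t=7: queue=[C,G] q_used=1 → run C
t=8: queue=[C,G] q_used=2 → run C
t=9: queue=[C,G] q_used=3 → run C
t=10: queue=[G,C] q_used=0 → run G
t=11: queue=[G,C] q_used=1 → run G
t=12: queue=[G,C] q_used=2 → run G
t=13: queue=[G,C] q_used=3 → run G
t=14: queue=[C,G] q_used=0 → run C
t=15: queue=[G] q_used=0 → run G
t=16: queue=[G] q_used=1 → run G
t=17: queue=[G] q_used=2 → run G
t=18: (idle)
t=19: (idle)
t=20: (idle)
t=21: (idle)
t=22: (idle)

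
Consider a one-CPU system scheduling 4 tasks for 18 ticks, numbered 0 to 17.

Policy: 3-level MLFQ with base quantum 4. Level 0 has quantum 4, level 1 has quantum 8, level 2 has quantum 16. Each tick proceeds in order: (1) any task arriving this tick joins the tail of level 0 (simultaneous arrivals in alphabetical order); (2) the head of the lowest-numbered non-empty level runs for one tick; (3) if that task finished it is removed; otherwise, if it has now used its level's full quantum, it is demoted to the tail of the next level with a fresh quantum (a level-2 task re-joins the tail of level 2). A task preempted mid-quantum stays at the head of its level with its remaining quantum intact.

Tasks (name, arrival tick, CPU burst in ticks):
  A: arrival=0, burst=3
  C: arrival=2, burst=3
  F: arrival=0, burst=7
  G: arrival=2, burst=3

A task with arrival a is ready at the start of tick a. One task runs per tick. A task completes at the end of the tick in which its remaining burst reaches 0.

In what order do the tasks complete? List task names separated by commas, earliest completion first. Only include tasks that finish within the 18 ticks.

completion order = A, C, G, F

t=0: L0/L1/L2 = AF/-/- → run A
t=1: L0/L1/L2 = AF/-/- → run A
t=2: L0/L1/L2 = AFCG/-/- → run A
t=3: L0/L1/L2 = FCG/-/- → run F
t=4: L0/L1/L2 = FCG/-/- → run F
t=5: L0/L1/L2 = FCG/-/- → run F
t=6: L0/L1/L2 = FCG/-/- → run F
t=7: L0/L1/L2 = CG/F/- → run C
t=8: L0/L1/L2 = CG/F/- → run C
t=9: L0/L1/L2 = CG/F/- → run C
t=10: L0/L1/L2 = G/F/- → run G
t=11: L0/L1/L2 = G/F/- → run G
t=12: L0/L1/L2 = G/F/- → run G
t=13: L0/L1/L2 = -/F/- → run F
t=14: L0/L1/L2 = -/F/- → run F
t=15: L0/L1/L2 = -/F/- → run F
t=16: (idle)
t=17: (idle)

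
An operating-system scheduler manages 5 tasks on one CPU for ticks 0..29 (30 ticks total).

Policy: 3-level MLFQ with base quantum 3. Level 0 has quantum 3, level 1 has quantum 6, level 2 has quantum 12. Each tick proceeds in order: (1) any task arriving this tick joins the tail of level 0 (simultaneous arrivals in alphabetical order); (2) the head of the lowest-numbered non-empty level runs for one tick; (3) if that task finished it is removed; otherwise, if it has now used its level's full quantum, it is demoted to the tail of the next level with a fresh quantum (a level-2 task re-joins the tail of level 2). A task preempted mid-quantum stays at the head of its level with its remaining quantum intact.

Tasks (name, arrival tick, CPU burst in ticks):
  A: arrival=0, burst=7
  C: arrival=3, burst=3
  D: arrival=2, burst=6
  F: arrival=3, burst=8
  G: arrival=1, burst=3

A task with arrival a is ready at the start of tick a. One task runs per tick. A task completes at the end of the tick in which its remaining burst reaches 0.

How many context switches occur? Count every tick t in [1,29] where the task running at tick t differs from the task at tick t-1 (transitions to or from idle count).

t=0: L0/L1/L2 = A/-/- → run A
t=1: L0/L1/L2 = AG/-/- → run A
t=2: L0/L1/L2 = AGD/-/- → run A
t=3: L0/L1/L2 = GDCF/A/- → run G
t=4: L0/L1/L2 = GDCF/A/- → run G
t=5: L0/L1/L2 = GDCF/A/- → run G
t=6: L0/L1/L2 = DCF/A/- → run D
t=7: L0/L1/L2 = DCF/A/- → run D
t=8: L0/L1/L2 = DCF/A/- → run D
t=9: L0/L1/L2 = CF/AD/- → run C
t=10: L0/L1/L2 = CF/AD/- → run C
t=11: L0/L1/L2 = CF/AD/- → run C
t=12: L0/L1/L2 = F/AD/- → run F
t=13: L0/L1/L2 = F/AD/- → run F
t=14: L0/L1/L2 = F/AD/- → run F
t=15: L0/L1/L2 = -/ADF/- → run A
t=16: L0/L1/L2 = -/ADF/- → run A
t=17: L0/L1/L2 = -/ADF/- → run A
t=18: L0/L1/L2 = -/ADF/- → run A
t=19: L0/L1/L2 = -/DF/- → run D
t=20: L0/L1/L2 = -/DF/- → run D
t=21: L0/L1/L2 = -/DF/- → run D
t=22: L0/L1/L2 = -/F/- → run F
t=23: L0/L1/L2 = -/F/- → run F
t=24: L0/L1/L2 = -/F/- → run F
t=25: L0/L1/L2 = -/F/- → run F
t=26: L0/L1/L2 = -/F/- → run F
t=27: (idle)
t=28: (idle)
t=29: (idle)

context switches = 8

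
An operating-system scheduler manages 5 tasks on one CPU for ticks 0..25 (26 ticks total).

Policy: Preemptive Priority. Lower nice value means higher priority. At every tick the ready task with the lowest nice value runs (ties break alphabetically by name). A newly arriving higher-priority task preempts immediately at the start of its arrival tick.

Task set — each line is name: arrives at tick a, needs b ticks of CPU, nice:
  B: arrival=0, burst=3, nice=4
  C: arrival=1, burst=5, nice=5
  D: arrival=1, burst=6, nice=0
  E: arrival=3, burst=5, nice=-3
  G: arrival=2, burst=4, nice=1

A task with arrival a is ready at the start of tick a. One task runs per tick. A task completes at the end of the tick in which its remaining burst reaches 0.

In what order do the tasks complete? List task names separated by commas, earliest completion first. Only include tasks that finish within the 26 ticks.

t=0: ready={B} → run B
t=1: ready={B,C,D} → run D
t=2: ready={B,C,D,G} → run D
t=3: ready={B,C,D,E,G} → run E
t=4: ready={B,C,D,E,G} → run E
t=5: ready={B,C,D,E,G} → run E
t=6: ready={B,C,D,E,G} → run E
t=7: ready={B,C,D,E,G} → run E
t=8: ready={B,C,D,G} → run D
t=9: ready={B,C,D,G} → run D
t=10: ready={B,C,D,G} → run D
t=11: ready={B,C,D,G} → run D
t=12: ready={B,C,G} → run G
t=13: ready={B,C,G} → run G
t=14: ready={B,C,G} → run G
t=15: ready={B,C,G} → run G
t=16: ready={B,C} → run B
t=17: ready={B,C} → run B
t=18: ready={C} → run C
t=19: ready={C} → run C
t=20: ready={C} → run C
t=21: ready={C} → run C
t=22: ready={C} → run C
t=23: (idle)
t=24: (idle)
t=25: (idle)

completion order = E, D, G, B, C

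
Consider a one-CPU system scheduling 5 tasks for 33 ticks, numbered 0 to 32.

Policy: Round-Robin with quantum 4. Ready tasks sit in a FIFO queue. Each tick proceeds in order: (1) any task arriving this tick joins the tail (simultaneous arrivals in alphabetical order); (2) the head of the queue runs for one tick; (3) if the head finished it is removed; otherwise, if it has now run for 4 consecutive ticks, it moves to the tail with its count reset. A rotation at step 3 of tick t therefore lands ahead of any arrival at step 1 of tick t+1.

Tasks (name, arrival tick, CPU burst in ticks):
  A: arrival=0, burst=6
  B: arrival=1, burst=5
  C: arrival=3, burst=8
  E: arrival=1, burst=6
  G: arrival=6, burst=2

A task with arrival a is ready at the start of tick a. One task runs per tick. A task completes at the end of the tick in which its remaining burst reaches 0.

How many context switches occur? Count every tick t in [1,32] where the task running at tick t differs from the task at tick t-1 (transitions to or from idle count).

t=0: queue=[A] q_used=0 → run A
t=1: queue=[A,B,E] q_used=1 → run A
t=2: queue=[A,B,E] q_used=2 → run A
t=3: queue=[A,B,E,C] q_used=3 → run A
t=4: queue=[B,E,C,A] q_used=0 → run B
t=5: queue=[B,E,C,A] q_used=1 → run B
t=6: queue=[B,E,C,A,G] q_used=2 → run B
t=7: queue=[B,E,C,A,G] q_used=3 → run B
t=8: queue=[E,C,A,G,B] q_used=0 → run E
t=9: queue=[E,C,A,G,B] q_used=1 → run E
t=10: queue=[E,C,A,G,B] q_used=2 → run E
t=11: queue=[E,C,A,G,B] q_used=3 → run E
t=12: queue=[C,A,G,B,E] q_used=0 → run C
t=13: queue=[C,A,G,B,E] q_used=1 → run C
t=14: queue=[C,A,G,B,E] q_used=2 → run C
t=15: queue=[C,A,G,B,E] q_used=3 → run C
t=16: queue=[A,G,B,E,C] q_used=0 → run A
t=17: queue=[A,G,B,E,C] q_used=1 → run A
t=18: queue=[G,B,E,C] q_used=0 → run G
t=19: queue=[G,B,E,C] q_used=1 → run G
t=20: queue=[B,E,C] q_used=0 → run B
t=21: queue=[E,C] q_used=0 → run E
t=22: queue=[E,C] q_used=1 → run E
t=23: queue=[C] q_used=0 → run C
t=24: queue=[C] q_used=1 → run C
t=25: queue=[C] q_used=2 → run C
t=26: queue=[C] q_used=3 → run C
t=27: (idle)
t=28: (idle)
t=29: (idle)
t=30: (idle)
t=31: (idle)
t=32: (idle)

context switches = 9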